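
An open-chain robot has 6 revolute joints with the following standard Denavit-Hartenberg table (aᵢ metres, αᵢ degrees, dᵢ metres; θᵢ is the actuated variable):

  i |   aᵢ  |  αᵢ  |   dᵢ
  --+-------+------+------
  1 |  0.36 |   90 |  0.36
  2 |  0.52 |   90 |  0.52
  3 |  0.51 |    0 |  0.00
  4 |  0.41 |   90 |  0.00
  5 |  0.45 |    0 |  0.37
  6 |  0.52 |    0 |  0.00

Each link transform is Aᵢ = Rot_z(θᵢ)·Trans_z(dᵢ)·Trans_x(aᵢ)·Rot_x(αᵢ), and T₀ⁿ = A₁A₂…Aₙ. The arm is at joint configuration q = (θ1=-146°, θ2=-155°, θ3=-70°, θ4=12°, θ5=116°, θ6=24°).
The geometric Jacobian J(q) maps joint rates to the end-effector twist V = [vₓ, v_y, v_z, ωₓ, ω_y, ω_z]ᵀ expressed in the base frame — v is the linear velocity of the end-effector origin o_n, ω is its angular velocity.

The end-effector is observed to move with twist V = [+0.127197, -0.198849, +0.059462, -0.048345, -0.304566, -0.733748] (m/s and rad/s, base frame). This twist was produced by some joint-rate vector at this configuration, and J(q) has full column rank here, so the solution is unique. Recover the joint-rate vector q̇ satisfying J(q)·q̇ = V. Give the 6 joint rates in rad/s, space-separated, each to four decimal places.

-0.7160 -0.1110 -0.0460 -0.0590 -0.5350 0.7510

o_n = [0.1713, 0.1181, 0.9102]
J₁: ẑ×o_n = [-0.1181, 0.1713, 0.0000], ω = ẑ
J2: z=[-0.5592, 0.8290, 0.0000] o=[-0.2985, -0.2013, 0.3600] → [0.4561, 0.3077, -0.5680, -0.5592, 0.8290, 0.0000]
J3: z=[0.3504, 0.2363, 0.9063] o=[-0.1985, 0.4933, 0.1402] → [0.5221, 0.0654, -0.2189, 0.3504, 0.2363, 0.9063]
J4: z=[0.3504, 0.2363, 0.9063] o=[0.2005, 0.1844, 0.0665] → [0.2595, -0.3221, -0.0163, 0.3504, 0.2363, 0.9063]
J5: z=[-0.3409, -0.8691, 0.3584] o=[0.5582, 0.0063, -0.0253] → [-0.8531, 0.1802, -0.3744, -0.3409, -0.8691, 0.3584]
J6: z=[-0.3409, -0.8691, 0.3584] o=[0.4017, -0.1340, 0.5180] → [-0.4312, 0.0511, -0.2862, -0.3409, -0.8691, 0.3584]
q̇ = J⁺·V = [-0.7160, -0.1110, -0.0460, -0.0590, -0.5350, 0.7510]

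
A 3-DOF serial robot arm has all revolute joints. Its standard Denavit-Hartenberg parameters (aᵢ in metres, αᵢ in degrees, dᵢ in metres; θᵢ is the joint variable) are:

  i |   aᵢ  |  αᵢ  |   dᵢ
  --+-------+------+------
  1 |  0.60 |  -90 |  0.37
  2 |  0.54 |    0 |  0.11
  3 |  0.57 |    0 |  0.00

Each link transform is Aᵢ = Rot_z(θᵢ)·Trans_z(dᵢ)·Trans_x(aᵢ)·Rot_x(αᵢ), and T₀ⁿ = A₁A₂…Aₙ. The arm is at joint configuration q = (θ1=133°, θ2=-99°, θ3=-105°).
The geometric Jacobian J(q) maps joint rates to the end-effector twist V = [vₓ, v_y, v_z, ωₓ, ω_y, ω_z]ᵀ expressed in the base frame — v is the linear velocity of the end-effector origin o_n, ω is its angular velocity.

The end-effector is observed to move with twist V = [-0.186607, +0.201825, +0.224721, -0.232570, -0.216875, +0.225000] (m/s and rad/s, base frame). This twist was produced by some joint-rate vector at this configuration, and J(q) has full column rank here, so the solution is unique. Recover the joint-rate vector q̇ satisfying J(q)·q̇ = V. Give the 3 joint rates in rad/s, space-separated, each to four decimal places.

o_n = [-0.0769, -0.0788, 0.6715]
J₁: ẑ×o_n = [0.0788, -0.0769, 0.0000], ω = ẑ
J2: z=[-0.7314, -0.6820, 0.0000] o=[-0.4092, 0.4388, 0.3700] → [-0.2056, 0.2205, 0.6052, -0.7314, -0.6820, 0.0000]
J3: z=[-0.7314, -0.6820, 0.0000] o=[-0.4320, 0.3020, 0.9034] → [0.1581, -0.1696, 0.5207, -0.7314, -0.6820, 0.0000]
q̇ = J⁺·V = [0.2250, 0.7000, -0.3820]

0.2250 0.7000 -0.3820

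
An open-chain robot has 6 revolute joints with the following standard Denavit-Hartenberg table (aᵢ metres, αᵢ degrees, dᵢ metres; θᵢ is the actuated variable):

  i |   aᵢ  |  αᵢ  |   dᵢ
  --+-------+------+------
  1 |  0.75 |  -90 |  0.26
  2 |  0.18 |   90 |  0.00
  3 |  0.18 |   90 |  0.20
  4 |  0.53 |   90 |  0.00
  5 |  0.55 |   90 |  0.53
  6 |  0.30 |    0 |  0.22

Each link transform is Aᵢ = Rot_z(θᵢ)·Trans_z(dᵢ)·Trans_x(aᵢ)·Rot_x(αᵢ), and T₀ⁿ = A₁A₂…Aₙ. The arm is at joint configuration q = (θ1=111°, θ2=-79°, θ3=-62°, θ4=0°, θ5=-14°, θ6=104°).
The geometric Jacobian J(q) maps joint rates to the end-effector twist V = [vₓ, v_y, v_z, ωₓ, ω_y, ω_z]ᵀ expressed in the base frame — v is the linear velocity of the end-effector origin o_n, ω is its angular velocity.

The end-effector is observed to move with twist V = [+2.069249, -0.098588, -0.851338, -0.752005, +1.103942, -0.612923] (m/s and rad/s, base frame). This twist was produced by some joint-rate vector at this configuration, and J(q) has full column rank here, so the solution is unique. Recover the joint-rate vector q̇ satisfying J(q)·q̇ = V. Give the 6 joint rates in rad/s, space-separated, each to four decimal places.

-0.6770 0.0030 -0.8810 0.0720 0.3830 0.5040

o_n = [0.2237, 1.7459, 1.1195]
J₁: ẑ×o_n = [-1.7459, 0.2237, 0.0000], ω = ẑ
J2: z=[-0.9336, -0.3584, 0.0000] o=[-0.2688, 0.7002, 0.2600] → [-0.3080, 0.8024, -0.7998, -0.9336, -0.3584, 0.0000]
J3: z=[0.3518, -0.9164, 0.1908] o=[-0.2811, 0.7322, 0.4367] → [-0.8191, -0.1439, 0.8191, 0.3518, -0.9164, 0.1908]
J4: z=[0.4987, 0.0110, -0.8667] o=[-0.0681, 0.6210, 0.5578] → [0.9812, -0.5330, 0.5578, 0.4987, 0.0110, -0.8667]
J5: z=[-0.3518, 0.9164, -0.1908] o=[0.3517, 0.8330, 0.8021] → [0.4651, 0.1361, -0.2038, -0.3518, 0.9164, -0.1908]
J6: z=[-0.6755, -0.1074, 0.7295] o=[0.5217, 1.5307, 1.0622] → [-0.1631, -0.1787, -0.1773, -0.6755, -0.1074, 0.7295]
q̇ = J⁺·V = [-0.6770, 0.0030, -0.8810, 0.0720, 0.3830, 0.5040]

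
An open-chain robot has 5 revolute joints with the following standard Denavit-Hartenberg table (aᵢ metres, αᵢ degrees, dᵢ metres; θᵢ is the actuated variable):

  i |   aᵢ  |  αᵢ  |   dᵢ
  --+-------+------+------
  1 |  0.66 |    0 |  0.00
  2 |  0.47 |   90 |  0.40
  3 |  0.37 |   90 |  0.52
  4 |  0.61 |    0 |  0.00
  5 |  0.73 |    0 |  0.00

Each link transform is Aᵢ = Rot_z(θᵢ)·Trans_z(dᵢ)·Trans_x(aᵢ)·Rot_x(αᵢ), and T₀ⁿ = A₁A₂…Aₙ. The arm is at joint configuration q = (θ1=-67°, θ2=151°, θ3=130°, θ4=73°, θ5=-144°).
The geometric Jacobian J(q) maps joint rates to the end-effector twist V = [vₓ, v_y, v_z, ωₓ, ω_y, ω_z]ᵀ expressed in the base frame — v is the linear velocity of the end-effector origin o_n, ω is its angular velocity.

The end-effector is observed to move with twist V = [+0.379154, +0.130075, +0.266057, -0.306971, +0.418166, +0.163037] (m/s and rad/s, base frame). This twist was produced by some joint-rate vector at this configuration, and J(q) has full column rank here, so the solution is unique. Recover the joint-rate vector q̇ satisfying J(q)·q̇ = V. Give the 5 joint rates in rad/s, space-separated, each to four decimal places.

o_n = [0.6651, -0.6858, 1.0021]
J₁: ẑ×o_n = [0.6858, 0.6651, -0.0000], ω = ẑ
J2: z=[0.0000, 0.0000, 1.0000] o=[0.2579, -0.6075, 0.0000] → [0.0782, 0.4072, -0.0000, 0.0000, 0.0000, 1.0000]
J3: z=[0.9945, -0.1045, 0.0000] o=[0.3070, -0.1401, 0.4000] → [-0.0629, -0.5988, -0.5052, 0.9945, -0.1045, 0.0000]
J4: z=[0.0801, 0.7618, 0.6428] o=[0.7993, -0.4310, 0.6834] → [0.4066, -0.1118, 0.0819, 0.0801, 0.7618, 0.6428]
J5: z=[0.0801, 0.7618, 0.6428] o=[1.3675, -0.6060, 0.8201] → [0.1900, -0.4661, 0.5287, 0.0801, 0.7618, 0.6428]
q̇ = J⁺·V = [0.3120, -0.4710, -0.3490, 0.3920, 0.1090]

0.3120 -0.4710 -0.3490 0.3920 0.1090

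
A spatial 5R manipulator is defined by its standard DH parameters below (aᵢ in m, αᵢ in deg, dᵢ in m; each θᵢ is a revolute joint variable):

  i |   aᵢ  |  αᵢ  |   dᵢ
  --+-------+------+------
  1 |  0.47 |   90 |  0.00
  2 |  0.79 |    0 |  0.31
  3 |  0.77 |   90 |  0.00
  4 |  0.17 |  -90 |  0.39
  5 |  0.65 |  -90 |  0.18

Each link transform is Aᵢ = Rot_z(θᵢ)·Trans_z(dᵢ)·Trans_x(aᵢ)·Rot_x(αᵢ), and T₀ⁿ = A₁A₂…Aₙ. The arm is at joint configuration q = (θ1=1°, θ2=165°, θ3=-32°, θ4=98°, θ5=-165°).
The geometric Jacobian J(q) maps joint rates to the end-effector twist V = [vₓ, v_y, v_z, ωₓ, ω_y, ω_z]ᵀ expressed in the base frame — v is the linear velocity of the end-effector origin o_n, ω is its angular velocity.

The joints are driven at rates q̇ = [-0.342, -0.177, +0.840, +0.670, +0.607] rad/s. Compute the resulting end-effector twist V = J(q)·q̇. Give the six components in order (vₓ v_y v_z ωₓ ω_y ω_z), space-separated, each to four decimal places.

-0.4081 0.0820 0.5933 0.9099 -0.5627 -0.3247

o_n = [-0.3347, 0.1626, 1.0646]
J₁: ẑ×o_n = [-0.1626, -0.3347, 0.0000], ω = ẑ
J2: z=[0.0175, -0.9998, 0.0000] o=[0.4699, 0.0082, 0.0000] → [-1.0644, -0.0186, -0.8018, 0.0175, -0.9998, 0.0000]
J3: z=[0.0175, -0.9998, 0.0000] o=[-0.2876, -0.3151, 0.2045] → [-0.8600, -0.0150, -0.0388, 0.0175, -0.9998, 0.0000]
J4: z=[0.7312, 0.0128, 0.6820] o=[-0.8127, -0.3242, 0.7676] → [-0.3282, 0.1088, 0.3499, 0.7312, 0.0128, 0.6820]
J5: z=[0.6728, 0.1509, -0.7242] o=[-0.5084, -0.4873, 1.0163] → [0.4780, -0.1583, 0.4111, 0.6728, 0.1509, -0.7242]
V = J·q̇ = [-0.4081, 0.0820, 0.5933, 0.9099, -0.5627, -0.3247]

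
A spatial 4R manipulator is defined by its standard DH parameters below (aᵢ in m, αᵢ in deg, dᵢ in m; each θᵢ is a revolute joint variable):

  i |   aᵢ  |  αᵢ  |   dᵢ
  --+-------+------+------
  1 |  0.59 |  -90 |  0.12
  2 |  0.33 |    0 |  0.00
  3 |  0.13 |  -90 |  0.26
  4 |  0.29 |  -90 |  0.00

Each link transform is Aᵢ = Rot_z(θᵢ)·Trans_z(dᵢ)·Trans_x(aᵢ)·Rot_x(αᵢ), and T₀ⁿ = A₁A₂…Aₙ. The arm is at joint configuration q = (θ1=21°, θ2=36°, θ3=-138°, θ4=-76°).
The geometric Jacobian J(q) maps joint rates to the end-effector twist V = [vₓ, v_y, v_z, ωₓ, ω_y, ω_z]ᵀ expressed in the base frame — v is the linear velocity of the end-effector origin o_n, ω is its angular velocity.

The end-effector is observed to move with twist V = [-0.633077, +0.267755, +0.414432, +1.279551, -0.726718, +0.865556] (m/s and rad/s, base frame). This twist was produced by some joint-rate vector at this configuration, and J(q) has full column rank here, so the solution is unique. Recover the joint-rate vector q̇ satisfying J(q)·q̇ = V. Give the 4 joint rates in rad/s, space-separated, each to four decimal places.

o_n = [0.5672, 0.7976, 0.1218]
J₁: ẑ×o_n = [-0.7976, 0.5672, 0.0000], ω = ẑ
J2: z=[-0.3584, 0.9336, 0.0000] o=[0.5508, 0.2114, 0.1200] → [0.0017, 0.0007, -0.2254, -0.3584, 0.9336, 0.0000]
J3: z=[-0.3584, 0.9336, 0.0000] o=[0.8001, 0.3071, -0.0740] → [0.1828, 0.0702, 0.0416, -0.3584, 0.9336, 0.0000]
J4: z=[0.9132, 0.3505, 0.2079] o=[0.6816, 0.5402, 0.0532] → [-0.0295, -0.0865, 0.2752, 0.9132, 0.3505, 0.2079]
q̇ = J⁺·V = [0.6670, -0.7450, -0.3920, 0.9550]

0.6670 -0.7450 -0.3920 0.9550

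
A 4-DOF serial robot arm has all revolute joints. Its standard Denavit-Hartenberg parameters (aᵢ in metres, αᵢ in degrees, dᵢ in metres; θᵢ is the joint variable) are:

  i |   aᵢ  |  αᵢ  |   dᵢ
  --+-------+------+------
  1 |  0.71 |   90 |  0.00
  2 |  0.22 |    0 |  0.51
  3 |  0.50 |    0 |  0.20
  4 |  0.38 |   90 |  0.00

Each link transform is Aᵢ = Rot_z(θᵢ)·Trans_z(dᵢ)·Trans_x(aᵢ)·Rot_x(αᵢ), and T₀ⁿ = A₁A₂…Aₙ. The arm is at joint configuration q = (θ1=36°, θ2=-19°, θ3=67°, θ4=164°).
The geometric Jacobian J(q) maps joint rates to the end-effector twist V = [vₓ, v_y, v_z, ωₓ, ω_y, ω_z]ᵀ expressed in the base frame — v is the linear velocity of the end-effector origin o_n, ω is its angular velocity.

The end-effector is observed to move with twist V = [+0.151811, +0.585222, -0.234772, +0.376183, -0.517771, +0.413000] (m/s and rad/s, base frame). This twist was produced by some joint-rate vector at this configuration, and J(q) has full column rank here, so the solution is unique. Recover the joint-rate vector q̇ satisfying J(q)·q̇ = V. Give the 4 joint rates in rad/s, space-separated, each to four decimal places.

o_n = [1.1700, -0.0276, 0.0986]
J₁: ẑ×o_n = [0.0276, 1.1700, -0.0000], ω = ẑ
J2: z=[0.5878, -0.8090, 0.0000] o=[0.5744, 0.4173, 0.0000] → [-0.0798, -0.0579, 0.2203, 0.5878, -0.8090, 0.0000]
J3: z=[0.5878, -0.8090, 0.0000] o=[1.0425, 0.1270, -0.0716] → [-0.1377, -0.1000, 0.0123, 0.5878, -0.8090, 0.0000]
J4: z=[0.5878, -0.8090, 0.0000] o=[1.4307, 0.1618, 0.2999] → [0.1629, 0.1184, -0.3223, 0.5878, -0.8090, 0.0000]
q̇ = J⁺·V = [0.4130, 0.0430, -0.1550, 0.7520]

0.4130 0.0430 -0.1550 0.7520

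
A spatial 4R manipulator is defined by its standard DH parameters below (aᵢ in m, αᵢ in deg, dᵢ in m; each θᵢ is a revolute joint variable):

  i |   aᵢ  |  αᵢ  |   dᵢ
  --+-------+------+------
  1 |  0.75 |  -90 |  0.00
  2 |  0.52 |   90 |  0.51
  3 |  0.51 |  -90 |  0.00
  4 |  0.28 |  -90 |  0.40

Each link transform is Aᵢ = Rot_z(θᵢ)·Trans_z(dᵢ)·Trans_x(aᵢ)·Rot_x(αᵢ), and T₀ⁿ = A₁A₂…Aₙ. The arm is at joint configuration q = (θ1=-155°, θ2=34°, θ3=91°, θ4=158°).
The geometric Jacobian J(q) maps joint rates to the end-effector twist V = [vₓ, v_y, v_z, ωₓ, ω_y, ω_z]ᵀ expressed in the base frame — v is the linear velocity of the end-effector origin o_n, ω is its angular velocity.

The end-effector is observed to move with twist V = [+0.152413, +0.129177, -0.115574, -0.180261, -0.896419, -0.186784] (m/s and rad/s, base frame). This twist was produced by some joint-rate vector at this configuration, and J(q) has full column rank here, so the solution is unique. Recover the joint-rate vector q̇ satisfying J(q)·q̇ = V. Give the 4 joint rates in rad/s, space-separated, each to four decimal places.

o_n = [-0.3951, -1.0155, -0.1517]
J₁: ẑ×o_n = [1.0155, -0.3951, 0.0000], ω = ẑ
J2: z=[0.4226, -0.9063, 0.0000] o=[-0.6797, -0.3170, 0.0000] → [0.1374, 0.0641, -0.0373, 0.4226, -0.9063, 0.0000]
J3: z=[-0.5068, -0.2363, 0.8290] o=[-0.8549, -0.9614, -0.2908] → [0.0120, 0.4517, 0.1361, -0.5068, -0.2363, 0.8290]
J4: z=[0.7439, 0.3661, 0.5591] o=[-0.6327, -1.4204, -0.2858] → [-0.1773, 0.0331, 0.2142, 0.7439, 0.3661, 0.5591]
q̇ = J⁺·V = [-0.0430, 0.7270, 0.1840, -0.5300]

-0.0430 0.7270 0.1840 -0.5300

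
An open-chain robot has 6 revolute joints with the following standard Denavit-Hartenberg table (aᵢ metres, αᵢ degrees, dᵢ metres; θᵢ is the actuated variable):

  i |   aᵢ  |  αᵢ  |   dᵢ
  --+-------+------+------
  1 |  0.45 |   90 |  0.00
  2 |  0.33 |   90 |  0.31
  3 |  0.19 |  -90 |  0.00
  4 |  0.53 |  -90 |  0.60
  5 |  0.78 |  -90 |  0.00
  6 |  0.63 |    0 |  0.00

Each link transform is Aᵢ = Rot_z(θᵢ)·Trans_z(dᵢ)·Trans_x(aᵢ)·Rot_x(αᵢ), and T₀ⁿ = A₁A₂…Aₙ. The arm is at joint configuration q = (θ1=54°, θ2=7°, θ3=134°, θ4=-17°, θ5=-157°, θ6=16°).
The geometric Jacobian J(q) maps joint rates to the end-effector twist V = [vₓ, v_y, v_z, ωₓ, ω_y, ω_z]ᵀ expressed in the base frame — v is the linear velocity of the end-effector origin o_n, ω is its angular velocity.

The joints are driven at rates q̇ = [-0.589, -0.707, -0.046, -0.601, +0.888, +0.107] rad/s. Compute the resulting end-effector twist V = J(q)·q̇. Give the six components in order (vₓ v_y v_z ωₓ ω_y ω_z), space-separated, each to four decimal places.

o_n = [-0.5177, 0.8110, 0.0402]
J₁: ẑ×o_n = [-0.8110, -0.5177, 0.0000], ω = ẑ
J2: z=[0.8090, -0.5878, 0.0000] o=[0.2645, 0.3641, 0.0000] → [-0.0236, -0.0325, -0.0982, 0.8090, -0.5878, 0.0000]
J3: z=[0.0716, 0.0986, -0.9925] o=[0.7078, 0.4468, 0.0402] → [0.3614, 1.2164, 0.1469, 0.0716, 0.0986, -0.9925]
J4: z=[-0.9817, -0.1693, -0.0877] o=[0.7414, 0.2605, 0.0241] → [0.0455, 0.1262, -0.7536, -0.9817, -0.1693, -0.0877]
J5: z=[-0.0168, -0.3810, 0.9244] o=[0.2531, -0.3228, -0.2252] → [-1.1492, -0.7080, -0.3128, -0.0168, -0.3810, 0.9244]
J6: z=[-0.8294, -0.5110, -0.2257] o=[-0.1825, 0.2782, 0.0146] → [0.1072, 0.0969, -0.6132, -0.8294, -0.5110, -0.2257]
V = J·q̇ = [-0.5587, -0.4222, 0.1722, -0.0890, 0.1198, 0.3061]

-0.5587 -0.4222 0.1722 -0.0890 0.1198 0.3061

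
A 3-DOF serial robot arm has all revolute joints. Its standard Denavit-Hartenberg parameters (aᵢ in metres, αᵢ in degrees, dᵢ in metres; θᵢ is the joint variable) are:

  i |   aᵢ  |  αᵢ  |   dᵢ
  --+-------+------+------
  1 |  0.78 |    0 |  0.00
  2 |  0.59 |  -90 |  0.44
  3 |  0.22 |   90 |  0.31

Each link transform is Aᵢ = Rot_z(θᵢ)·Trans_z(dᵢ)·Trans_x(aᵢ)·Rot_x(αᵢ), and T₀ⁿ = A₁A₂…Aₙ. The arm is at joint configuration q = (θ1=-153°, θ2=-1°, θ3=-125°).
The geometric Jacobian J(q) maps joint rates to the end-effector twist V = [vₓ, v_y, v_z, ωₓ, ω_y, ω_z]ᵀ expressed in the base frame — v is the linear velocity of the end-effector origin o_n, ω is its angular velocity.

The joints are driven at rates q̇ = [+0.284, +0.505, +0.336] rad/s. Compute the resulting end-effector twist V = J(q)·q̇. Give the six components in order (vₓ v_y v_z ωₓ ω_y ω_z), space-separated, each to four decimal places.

0.4264 -0.4456 0.0424 0.1473 -0.3020 0.7890

o_n = [-0.9760, -0.8361, 0.6202]
J₁: ẑ×o_n = [0.8361, -0.9760, 0.0000], ω = ẑ
J2: z=[0.0000, 0.0000, 1.0000] o=[-0.6950, -0.3541, 0.0000] → [0.4819, -0.2810, 0.0000, 0.0000, 0.0000, 1.0000]
J3: z=[0.4384, -0.8988, 0.0000] o=[-1.2253, -0.6128, 0.4400] → [-0.1620, -0.0790, 0.1262, 0.4384, -0.8988, 0.0000]
V = J·q̇ = [0.4264, -0.4456, 0.0424, 0.1473, -0.3020, 0.7890]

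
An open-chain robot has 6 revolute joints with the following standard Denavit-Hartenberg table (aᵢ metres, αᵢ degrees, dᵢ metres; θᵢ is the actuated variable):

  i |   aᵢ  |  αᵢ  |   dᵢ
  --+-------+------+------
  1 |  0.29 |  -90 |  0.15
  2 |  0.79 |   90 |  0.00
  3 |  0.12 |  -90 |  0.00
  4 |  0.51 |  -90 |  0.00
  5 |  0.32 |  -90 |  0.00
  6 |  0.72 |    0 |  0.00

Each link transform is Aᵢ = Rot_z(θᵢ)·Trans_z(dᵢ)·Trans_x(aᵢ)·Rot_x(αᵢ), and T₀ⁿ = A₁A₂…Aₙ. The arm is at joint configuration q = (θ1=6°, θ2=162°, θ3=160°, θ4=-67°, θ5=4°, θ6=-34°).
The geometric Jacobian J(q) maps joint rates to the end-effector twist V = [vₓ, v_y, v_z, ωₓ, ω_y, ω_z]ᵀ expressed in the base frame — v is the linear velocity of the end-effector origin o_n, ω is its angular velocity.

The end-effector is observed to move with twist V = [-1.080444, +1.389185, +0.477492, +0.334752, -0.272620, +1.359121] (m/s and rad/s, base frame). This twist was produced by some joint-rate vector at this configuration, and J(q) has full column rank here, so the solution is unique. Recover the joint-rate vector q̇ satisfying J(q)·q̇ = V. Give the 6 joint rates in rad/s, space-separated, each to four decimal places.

0.3080 0.7280 -0.8770 0.3090 0.2170 -0.8750

o_n = [0.7623, 0.5007, -0.8944]
J₁: ẑ×o_n = [-0.5007, 0.7623, 0.0000], ω = ẑ
J2: z=[-0.1045, 0.9945, 0.0000] o=[0.2884, 0.0303, 0.1500] → [-1.0387, -0.1092, -0.5205, -0.1045, 0.9945, 0.0000]
J3: z=[0.3073, 0.0323, -0.9511] o=[-0.4588, -0.0482, -0.0941] → [0.4962, -0.9154, 0.1293, 0.3073, 0.0323, -0.9511]
J4: z=[0.4217, -0.9005, 0.1057] o=[-0.3564, 0.0038, -0.0593] → [0.6995, 0.4704, 1.2170, 0.4217, -0.9005, 0.1057]
J5: z=[0.6652, 0.3865, 0.6389] o=[-0.0422, 0.1054, -0.4479] → [-0.4252, 0.8110, -0.0479, 0.6652, 0.3865, 0.6389]
J6: z=[-0.4637, 0.8845, -0.0523] o=[0.1451, 0.1890, -0.6935] → [-0.1614, -0.1254, -0.6904, -0.4637, 0.8845, -0.0523]
q̇ = J⁺·V = [0.3080, 0.7280, -0.8770, 0.3090, 0.2170, -0.8750]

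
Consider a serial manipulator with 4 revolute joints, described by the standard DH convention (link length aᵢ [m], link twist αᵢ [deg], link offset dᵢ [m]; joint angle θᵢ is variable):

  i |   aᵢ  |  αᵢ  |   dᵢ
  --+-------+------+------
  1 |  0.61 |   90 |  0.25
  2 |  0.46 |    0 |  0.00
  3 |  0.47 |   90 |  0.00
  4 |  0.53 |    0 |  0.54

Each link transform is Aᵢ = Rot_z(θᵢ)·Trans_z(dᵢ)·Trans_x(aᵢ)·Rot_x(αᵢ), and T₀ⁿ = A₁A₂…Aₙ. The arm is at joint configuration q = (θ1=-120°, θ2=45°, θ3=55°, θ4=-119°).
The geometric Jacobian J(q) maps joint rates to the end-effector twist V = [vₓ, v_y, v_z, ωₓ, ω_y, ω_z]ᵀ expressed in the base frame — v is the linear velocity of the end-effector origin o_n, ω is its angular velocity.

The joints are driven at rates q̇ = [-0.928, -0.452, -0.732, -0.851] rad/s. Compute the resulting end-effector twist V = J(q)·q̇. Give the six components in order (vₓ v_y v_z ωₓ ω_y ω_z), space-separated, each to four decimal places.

-1.8412 -0.0976 -1.1214 1.4444 0.1338 -1.0758

o_n = [-0.3136, -1.4703, 0.8789]
J₁: ẑ×o_n = [1.4703, -0.3136, 0.0000], ω = ẑ
J2: z=[-0.8660, 0.5000, 0.0000] o=[-0.3050, -0.5283, 0.2500] → [0.3144, 0.5446, 0.8201, -0.8660, 0.5000, 0.0000]
J3: z=[-0.8660, 0.5000, 0.0000] o=[-0.4676, -0.8100, 0.5753] → [0.1518, 0.2629, 0.4948, -0.8660, 0.5000, 0.0000]
J4: z=[-0.4924, -0.8529, 0.1736] o=[-0.4268, -0.7393, 1.0381] → [0.2628, -0.0588, 0.4565, -0.4924, -0.8529, 0.1736]
V = J·q̇ = [-1.8412, -0.0976, -1.1214, 1.4444, 0.1338, -1.0758]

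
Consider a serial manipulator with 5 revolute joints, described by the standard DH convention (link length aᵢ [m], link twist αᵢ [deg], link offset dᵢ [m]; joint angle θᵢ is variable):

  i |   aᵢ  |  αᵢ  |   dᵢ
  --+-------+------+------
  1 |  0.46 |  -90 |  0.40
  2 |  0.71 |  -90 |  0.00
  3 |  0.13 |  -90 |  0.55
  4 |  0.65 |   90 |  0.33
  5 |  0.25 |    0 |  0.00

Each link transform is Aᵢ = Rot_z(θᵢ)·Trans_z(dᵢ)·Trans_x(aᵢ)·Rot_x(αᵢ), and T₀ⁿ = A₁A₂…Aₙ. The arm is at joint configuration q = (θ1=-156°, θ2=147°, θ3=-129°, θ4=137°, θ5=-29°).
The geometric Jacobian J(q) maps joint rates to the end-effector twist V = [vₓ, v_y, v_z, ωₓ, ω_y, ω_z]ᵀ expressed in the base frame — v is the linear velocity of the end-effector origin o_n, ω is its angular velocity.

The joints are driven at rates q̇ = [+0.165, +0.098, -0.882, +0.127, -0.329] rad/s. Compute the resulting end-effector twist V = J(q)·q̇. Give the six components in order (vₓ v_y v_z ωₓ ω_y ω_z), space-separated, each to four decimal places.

0.3362 -0.1322 0.0752 -0.1339 -0.0635 -0.5036

o_n = [0.3643, 0.4482, -0.2838]
J₁: ẑ×o_n = [-0.4482, 0.3643, 0.0000], ω = ẑ
J2: z=[0.4067, -0.9135, 0.0000] o=[-0.4202, -0.1871, 0.4000] → [0.6247, 0.2781, 0.9751, 0.4067, -0.9135, 0.0000]
J3: z=[0.4976, 0.2215, 0.8387] o=[0.1237, 0.0551, 0.0133] → [-0.3955, 0.3496, 0.1423, 0.4976, 0.2215, 0.8387]
J4: z=[0.8514, -0.3098, -0.4233] o=[0.3758, 0.0567, 0.5191] → [0.4145, 0.6885, 0.3297, 0.8514, -0.3098, -0.4233]
J5: z=[-0.4771, -0.7926, -0.3796] o=[0.5151, 0.2958, -0.1553] → [0.1598, -0.0041, -0.1923, -0.4771, -0.7926, -0.3796]
V = J·q̇ = [0.3362, -0.1322, 0.0752, -0.1339, -0.0635, -0.5036]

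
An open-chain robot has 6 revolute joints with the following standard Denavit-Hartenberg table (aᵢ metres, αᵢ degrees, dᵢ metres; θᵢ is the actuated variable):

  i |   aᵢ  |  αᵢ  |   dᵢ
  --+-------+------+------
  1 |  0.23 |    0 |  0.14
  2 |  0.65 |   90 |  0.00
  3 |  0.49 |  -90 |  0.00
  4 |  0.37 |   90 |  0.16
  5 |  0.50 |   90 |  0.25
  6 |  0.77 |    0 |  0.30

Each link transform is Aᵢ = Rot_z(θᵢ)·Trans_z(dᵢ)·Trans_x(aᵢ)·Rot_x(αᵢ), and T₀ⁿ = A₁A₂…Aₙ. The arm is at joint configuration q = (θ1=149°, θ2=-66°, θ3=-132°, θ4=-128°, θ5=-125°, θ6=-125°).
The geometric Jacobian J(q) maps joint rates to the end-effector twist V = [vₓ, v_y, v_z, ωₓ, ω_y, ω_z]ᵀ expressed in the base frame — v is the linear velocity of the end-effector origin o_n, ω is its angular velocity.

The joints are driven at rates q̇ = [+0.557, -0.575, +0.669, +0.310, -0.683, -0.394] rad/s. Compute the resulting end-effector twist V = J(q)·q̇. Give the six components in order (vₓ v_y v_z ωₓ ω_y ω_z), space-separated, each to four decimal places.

o_n = [0.1516, 0.4484, -0.5958]
J₁: ẑ×o_n = [-0.4484, 0.1516, 0.0000], ω = ẑ
J2: z=[0.0000, 0.0000, 1.0000] o=[-0.1971, 0.1185, 0.1400] → [-0.3300, 0.3488, 0.0000, 0.0000, 0.0000, 1.0000]
J3: z=[0.9925, -0.1219, 0.0000] o=[-0.1179, 0.7636, 0.1400] → [0.0897, 0.7303, -0.2800, 0.9925, -0.1219, 0.0000]
J4: z=[0.0906, 0.7376, -0.6691] o=[-0.1579, 0.4382, -0.2241] → [-0.2673, -0.1734, -0.2274, 0.0906, 0.7376, -0.6691]
J5: z=[-0.5468, 0.5984, 0.5856] o=[0.1646, 0.6720, -0.1619] → [-0.1287, -0.2448, 0.1300, -0.5468, 0.5984, 0.5856]
J6: z=[-0.6299, 0.1668, -0.7586] o=[-0.2479, 0.4297, 0.1273] → [-0.1064, -0.7586, -0.0784, -0.6299, 0.1668, -0.7586]
V = J·q̇ = [0.0469, 0.7848, -0.3157, 1.3137, -0.3273, -0.3265]

0.0469 0.7848 -0.3157 1.3137 -0.3273 -0.3265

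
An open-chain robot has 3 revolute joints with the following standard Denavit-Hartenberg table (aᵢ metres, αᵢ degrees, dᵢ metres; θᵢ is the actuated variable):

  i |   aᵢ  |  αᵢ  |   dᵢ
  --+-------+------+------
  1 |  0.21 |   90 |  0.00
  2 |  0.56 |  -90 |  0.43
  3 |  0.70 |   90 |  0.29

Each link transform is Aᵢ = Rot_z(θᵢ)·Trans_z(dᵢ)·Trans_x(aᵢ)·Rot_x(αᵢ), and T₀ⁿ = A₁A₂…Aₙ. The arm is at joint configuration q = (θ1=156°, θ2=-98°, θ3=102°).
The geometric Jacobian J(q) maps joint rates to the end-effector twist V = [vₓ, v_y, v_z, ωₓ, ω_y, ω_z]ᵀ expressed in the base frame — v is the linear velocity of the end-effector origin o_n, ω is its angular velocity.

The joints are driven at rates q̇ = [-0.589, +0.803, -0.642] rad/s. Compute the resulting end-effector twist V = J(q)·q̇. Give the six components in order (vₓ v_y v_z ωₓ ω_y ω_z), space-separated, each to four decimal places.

-0.3446 0.3345 -0.2510 0.9074 0.4750 -0.4997

o_n = [-0.5051, -0.0539, -0.4508]
J₁: ẑ×o_n = [0.0539, -0.5051, 0.0000], ω = ẑ
J2: z=[0.4067, 0.9135, 0.0000] o=[-0.1918, 0.0854, 0.0000] → [-0.4118, 0.1834, 0.2295, 0.4067, 0.9135, 0.0000]
J3: z=[-0.9047, 0.4028, -0.1392] o=[0.0543, 0.4465, -0.5546] → [-0.0279, 0.1717, 0.6780, -0.9047, 0.4028, -0.1392]
V = J·q̇ = [-0.3446, 0.3345, -0.2510, 0.9074, 0.4750, -0.4997]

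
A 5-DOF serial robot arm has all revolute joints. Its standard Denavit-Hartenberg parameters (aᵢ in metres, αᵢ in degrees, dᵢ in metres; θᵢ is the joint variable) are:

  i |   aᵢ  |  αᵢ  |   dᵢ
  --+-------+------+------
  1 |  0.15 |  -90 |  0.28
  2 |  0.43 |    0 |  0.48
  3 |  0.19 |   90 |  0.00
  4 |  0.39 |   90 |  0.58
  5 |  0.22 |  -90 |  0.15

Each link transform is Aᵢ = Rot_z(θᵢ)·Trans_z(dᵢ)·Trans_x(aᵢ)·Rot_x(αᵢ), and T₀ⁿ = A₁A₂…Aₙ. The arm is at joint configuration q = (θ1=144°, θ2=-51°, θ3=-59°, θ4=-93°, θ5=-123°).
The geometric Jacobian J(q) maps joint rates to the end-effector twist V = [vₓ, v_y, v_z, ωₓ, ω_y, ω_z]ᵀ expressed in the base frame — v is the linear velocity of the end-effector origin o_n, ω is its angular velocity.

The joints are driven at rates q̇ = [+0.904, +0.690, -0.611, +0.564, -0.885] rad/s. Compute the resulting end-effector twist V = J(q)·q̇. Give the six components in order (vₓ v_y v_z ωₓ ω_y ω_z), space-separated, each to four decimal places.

0.0411 -0.1619 -0.0461 0.6541 -0.5156 1.5416

o_n = [-0.1606, -0.1529, 0.5034]
J₁: ẑ×o_n = [0.1529, -0.1606, 0.0000], ω = ẑ
J2: z=[-0.5878, -0.8090, 0.0000] o=[-0.1214, 0.0882, 0.2800] → [-0.1807, 0.1313, 0.1099, -0.5878, -0.8090, 0.0000]
J3: z=[-0.5878, -0.8090, 0.0000] o=[-0.6224, -0.1411, 0.6142] → [0.0896, -0.0651, 0.3806, -0.5878, -0.8090, 0.0000]
J4: z=[0.7602, -0.5523, -0.3420] o=[-0.5698, -0.1793, 0.7927] → [0.1688, 0.0800, 0.2462, 0.7602, -0.5523, -0.3420]
J5: z=[-0.3071, 0.1584, -0.9384] o=[0.0944, -0.1805, 0.5752] → [0.0145, 0.2172, 0.0319, -0.3071, 0.1584, -0.9384]
V = J·q̇ = [0.0411, -0.1619, -0.0461, 0.6541, -0.5156, 1.5416]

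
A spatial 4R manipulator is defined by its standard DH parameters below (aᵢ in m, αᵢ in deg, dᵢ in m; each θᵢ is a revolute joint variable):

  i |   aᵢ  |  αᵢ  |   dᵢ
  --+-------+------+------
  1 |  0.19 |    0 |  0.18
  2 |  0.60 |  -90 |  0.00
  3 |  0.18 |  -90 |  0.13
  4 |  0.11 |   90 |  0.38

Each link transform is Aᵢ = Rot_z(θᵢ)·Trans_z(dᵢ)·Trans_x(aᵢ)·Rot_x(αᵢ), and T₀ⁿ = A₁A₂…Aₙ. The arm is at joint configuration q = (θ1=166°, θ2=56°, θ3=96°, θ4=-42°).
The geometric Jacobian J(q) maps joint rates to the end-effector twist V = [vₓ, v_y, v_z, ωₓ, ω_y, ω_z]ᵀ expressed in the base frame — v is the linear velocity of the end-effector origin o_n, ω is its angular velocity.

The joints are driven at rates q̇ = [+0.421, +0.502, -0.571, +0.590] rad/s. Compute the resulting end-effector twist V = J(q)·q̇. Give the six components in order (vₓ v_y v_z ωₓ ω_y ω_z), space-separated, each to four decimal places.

o_n = [-0.1928, -0.2356, -0.0406]
J₁: ẑ×o_n = [0.2356, -0.1928, 0.0000], ω = ẑ
J2: z=[0.0000, 0.0000, 1.0000] o=[-0.1844, 0.0460, 0.1800] → [0.2816, -0.0085, 0.0000, 0.0000, 0.0000, 1.0000]
J3: z=[0.6691, -0.7431, 0.0000] o=[-0.6302, -0.3555, 0.1800] → [0.1639, 0.1476, 0.4053, 0.6691, -0.7431, 0.0000]
J4: z=[0.7391, 0.6655, 0.1045] o=[-0.5293, -0.4395, 0.0010] → [-0.0490, 0.0659, -0.0732, 0.7391, 0.6655, 0.1045]
V = J·q̇ = [0.1181, -0.1308, -0.2746, 0.0540, 0.8170, 0.9847]

0.1181 -0.1308 -0.2746 0.0540 0.8170 0.9847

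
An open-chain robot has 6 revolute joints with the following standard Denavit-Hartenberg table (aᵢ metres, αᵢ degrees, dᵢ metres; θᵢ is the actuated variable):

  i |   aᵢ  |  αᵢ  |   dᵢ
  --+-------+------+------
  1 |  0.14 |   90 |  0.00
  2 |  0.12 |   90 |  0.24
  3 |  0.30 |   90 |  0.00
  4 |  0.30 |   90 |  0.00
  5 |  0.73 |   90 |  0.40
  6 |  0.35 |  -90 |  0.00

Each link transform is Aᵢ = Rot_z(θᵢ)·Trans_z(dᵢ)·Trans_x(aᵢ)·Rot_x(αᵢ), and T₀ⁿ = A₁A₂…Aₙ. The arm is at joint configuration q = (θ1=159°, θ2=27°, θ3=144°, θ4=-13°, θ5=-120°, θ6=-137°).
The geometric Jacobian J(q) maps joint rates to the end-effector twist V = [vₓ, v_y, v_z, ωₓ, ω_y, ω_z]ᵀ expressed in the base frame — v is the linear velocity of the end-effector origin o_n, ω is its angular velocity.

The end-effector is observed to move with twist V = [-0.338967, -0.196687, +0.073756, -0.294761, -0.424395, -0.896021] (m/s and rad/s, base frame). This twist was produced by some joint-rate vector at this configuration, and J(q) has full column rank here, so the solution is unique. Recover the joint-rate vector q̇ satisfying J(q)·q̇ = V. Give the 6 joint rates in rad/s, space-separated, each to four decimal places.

o_n = [0.2971, -0.0080, -0.0218]
J₁: ẑ×o_n = [0.0080, 0.2971, -0.0000], ω = ẑ
J2: z=[0.3584, 0.9336, 0.0000] o=[-0.1307, 0.0502, 0.0000] → [-0.0204, 0.0078, -0.4202, 0.3584, 0.9336, 0.0000]
J3: z=[-0.4238, 0.1627, -0.8910] o=[-0.1445, 0.3125, 0.0545] → [-0.2980, -0.4258, 0.0640, -0.4238, 0.1627, -0.8910]
J4: z=[-0.1990, 0.9430, 0.2668] o=[0.1206, 0.3997, -0.0557] → [0.1408, 0.0538, -0.0853, -0.1990, 0.9430, 0.2668]
J5: z=[0.2142, -0.2239, 0.9508] o=[0.4075, 0.4736, -0.1029] → [0.4397, -0.1224, -0.1279, 0.2142, -0.2239, 0.9508]
J6: z=[-0.9277, 0.2581, 0.2698] o=[0.2699, -0.3020, 0.1661] → [-0.1278, -0.1670, -0.2798, -0.9277, 0.2581, 0.2698]
q̇ = J⁺·V = [-0.2550, -0.0650, 0.2260, -0.5740, -0.3660, 0.2280]

-0.2550 -0.0650 0.2260 -0.5740 -0.3660 0.2280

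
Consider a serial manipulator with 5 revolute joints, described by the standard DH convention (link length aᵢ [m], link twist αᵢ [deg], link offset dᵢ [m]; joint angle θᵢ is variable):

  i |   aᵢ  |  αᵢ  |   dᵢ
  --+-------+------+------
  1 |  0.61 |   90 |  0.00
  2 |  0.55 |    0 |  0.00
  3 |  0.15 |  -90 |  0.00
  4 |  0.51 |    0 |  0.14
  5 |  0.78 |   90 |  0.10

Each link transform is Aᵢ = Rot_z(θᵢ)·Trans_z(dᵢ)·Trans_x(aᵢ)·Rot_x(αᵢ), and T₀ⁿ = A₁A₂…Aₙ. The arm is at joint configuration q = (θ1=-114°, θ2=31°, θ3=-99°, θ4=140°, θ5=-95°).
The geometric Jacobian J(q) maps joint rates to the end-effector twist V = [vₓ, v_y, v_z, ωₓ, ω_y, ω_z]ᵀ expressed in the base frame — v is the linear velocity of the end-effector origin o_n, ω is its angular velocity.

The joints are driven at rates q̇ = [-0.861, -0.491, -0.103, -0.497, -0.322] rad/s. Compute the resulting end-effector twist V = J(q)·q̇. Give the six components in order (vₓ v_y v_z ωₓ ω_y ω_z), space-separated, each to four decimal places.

o_n = [0.2256, -1.6553, 0.0850]
J₁: ẑ×o_n = [1.6553, 0.2256, -0.0000], ω = ẑ
J2: z=[-0.9135, 0.4067, 0.0000] o=[-0.2481, -0.5573, 0.0000] → [0.0346, 0.0776, 0.8104, -0.9135, 0.4067, 0.0000]
J3: z=[-0.9135, 0.4067, 0.0000] o=[-0.4399, -0.9879, 0.2833] → [-0.0807, -0.1812, 0.3390, -0.9135, 0.4067, 0.0000]
J4: z=[-0.3771, -0.8470, 0.3746] o=[-0.4627, -1.0393, 0.1442] → [0.2809, 0.2355, 0.8153, -0.3771, -0.8470, 0.3746]
J5: z=[-0.3771, -0.8470, 0.3746] o=[-0.1565, -1.1575, 0.5589] → [0.5879, -0.0356, 0.5114, -0.3771, -0.8470, 0.3746]
V = J·q̇ = [-1.7628, -0.3193, -1.0027, 0.8515, 0.4521, -1.1678]

-1.7628 -0.3193 -1.0027 0.8515 0.4521 -1.1678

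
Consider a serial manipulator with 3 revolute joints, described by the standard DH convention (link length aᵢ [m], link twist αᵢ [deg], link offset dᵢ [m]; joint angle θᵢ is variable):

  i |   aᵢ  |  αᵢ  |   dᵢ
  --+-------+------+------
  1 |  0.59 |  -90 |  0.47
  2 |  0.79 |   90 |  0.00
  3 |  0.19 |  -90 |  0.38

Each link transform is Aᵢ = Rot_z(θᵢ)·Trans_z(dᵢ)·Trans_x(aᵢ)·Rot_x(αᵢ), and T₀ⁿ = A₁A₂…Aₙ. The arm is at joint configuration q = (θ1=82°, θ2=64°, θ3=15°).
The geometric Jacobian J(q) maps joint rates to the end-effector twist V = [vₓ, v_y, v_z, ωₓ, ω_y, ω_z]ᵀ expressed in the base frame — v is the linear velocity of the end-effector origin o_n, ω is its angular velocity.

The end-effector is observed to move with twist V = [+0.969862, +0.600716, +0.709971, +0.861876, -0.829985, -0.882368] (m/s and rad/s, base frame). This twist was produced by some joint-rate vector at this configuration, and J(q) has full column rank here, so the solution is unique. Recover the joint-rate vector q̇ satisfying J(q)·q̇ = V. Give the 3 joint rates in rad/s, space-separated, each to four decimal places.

o_n = [0.1403, 1.3519, -0.2384]
J₁: ẑ×o_n = [-1.3519, 0.1403, 0.0000], ω = ẑ
J2: z=[-0.9903, 0.1392, 0.0000] o=[0.0821, 0.5843, 0.4700] → [-0.0986, -0.7015, -0.7683, -0.9903, 0.1392, 0.0000]
J3: z=[0.1251, 0.8900, 0.4384] o=[0.1303, 0.9272, -0.2400] → [-0.1847, 0.0042, 0.0442, 0.1251, 0.8900, 0.4384]
q̇ = J⁺·V = [-0.5400, -0.9690, -0.7810]

-0.5400 -0.9690 -0.7810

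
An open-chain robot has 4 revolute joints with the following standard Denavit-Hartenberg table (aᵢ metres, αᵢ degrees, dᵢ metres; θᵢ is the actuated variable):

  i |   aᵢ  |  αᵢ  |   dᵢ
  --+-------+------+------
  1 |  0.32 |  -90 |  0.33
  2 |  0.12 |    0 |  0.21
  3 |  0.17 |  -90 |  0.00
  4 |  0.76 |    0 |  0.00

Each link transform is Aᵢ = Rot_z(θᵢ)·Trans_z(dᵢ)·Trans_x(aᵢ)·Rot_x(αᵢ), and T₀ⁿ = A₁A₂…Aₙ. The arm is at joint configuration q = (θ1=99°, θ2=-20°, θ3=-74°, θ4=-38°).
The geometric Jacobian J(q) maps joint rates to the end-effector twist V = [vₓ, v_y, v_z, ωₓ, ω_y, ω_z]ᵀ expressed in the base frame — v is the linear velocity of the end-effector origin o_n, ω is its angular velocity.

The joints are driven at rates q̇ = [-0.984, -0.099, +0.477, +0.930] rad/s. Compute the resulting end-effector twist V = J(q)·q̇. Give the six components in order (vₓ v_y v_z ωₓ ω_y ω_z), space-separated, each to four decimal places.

o_n = [-0.7289, 0.2684, 1.1381]
J₁: ẑ×o_n = [-0.2684, -0.7289, 0.0000], ω = ẑ
J2: z=[-0.9877, -0.1564, 0.0000] o=[-0.0501, 0.3161, 0.3300] → [-0.1264, 0.7981, -0.0591, -0.9877, -0.1564, 0.0000]
J3: z=[-0.9877, -0.1564, 0.0000] o=[-0.2751, 0.3946, 0.3710] → [-0.1200, 0.7576, 0.0536, -0.9877, -0.1564, 0.0000]
J4: z=[-0.1561, 0.9853, 0.0698] o=[-0.2733, 0.3829, 0.5406] → [0.5966, 0.0614, 0.4668, -0.1561, 0.9853, 0.0698]
V = J·q̇ = [0.7743, 1.0567, 0.4655, -0.5185, 0.8572, -0.9191]

0.7743 1.0567 0.4655 -0.5185 0.8572 -0.9191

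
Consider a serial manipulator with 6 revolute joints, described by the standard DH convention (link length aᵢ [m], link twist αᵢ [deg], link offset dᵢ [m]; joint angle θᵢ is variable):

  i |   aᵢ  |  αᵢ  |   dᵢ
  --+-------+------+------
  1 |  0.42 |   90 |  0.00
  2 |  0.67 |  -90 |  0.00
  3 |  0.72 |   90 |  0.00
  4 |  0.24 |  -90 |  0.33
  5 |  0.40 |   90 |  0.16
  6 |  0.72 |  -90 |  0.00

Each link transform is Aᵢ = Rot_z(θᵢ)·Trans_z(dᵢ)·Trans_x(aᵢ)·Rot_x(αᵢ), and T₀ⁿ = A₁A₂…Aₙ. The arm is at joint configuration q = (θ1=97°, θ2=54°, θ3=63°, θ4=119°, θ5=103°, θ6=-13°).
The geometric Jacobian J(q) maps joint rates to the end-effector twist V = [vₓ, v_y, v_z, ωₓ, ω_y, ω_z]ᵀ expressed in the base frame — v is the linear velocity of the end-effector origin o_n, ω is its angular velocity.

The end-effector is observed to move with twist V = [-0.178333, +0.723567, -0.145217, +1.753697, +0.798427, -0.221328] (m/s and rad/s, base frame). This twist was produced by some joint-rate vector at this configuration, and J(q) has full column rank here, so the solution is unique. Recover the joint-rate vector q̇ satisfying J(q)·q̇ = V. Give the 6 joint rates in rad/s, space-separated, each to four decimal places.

-0.4830 0.9800 0.6500 0.7440 0.9170 -0.6100

o_n = [-1.0525, 0.4983, 0.2692]
J₁: ẑ×o_n = [-0.4983, -1.0525, 0.0000], ω = ẑ
J2: z=[0.9925, 0.1219, 0.0000] o=[-0.0512, 0.4169, 0.0000] → [0.0328, -0.2672, 0.2029, 0.9925, 0.1219, 0.0000]
J3: z=[0.0986, -0.8030, 0.5878] o=[-0.0992, 0.8078, 0.5420] → [0.4009, -0.5334, -0.7960, 0.0986, -0.8030, 0.5878]
J4: z=[0.3868, 0.5751, 0.7208] o=[-0.7593, 0.9203, 0.8065] → [-0.0048, -0.0035, 0.0054, 0.3868, 0.5751, 0.7208]
J5: z=[0.7541, 0.2526, -0.6062] o=[-0.5043, 0.9233, 1.1250] → [-0.4738, 0.9776, -0.1820, 0.7541, 0.2526, -0.6062]
J6: z=[0.4301, -0.8875, 0.1653] o=[-0.5822, 0.8096, 0.7168] → [0.4487, 0.1148, -0.5513, 0.4301, -0.8875, 0.1653]
q̇ = J⁺·V = [-0.4830, 0.9800, 0.6500, 0.7440, 0.9170, -0.6100]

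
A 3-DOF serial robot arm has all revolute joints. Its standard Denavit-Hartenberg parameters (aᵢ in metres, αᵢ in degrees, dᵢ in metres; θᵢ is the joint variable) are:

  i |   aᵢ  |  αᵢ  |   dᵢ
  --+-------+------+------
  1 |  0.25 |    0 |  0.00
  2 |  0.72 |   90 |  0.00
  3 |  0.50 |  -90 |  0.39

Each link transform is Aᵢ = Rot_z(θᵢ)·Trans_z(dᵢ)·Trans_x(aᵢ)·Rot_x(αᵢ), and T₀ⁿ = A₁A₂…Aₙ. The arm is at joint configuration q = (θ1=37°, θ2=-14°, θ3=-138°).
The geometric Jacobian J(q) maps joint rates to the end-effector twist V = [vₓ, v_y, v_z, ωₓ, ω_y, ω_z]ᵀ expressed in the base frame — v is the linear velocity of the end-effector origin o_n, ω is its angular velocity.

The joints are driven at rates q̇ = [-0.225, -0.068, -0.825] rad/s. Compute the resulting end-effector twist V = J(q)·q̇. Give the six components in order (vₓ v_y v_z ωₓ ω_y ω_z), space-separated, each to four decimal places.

-0.2855 -0.2914 0.3065 -0.3224 0.7594 -0.2930

o_n = [0.6728, -0.0724, -0.3346]
J₁: ẑ×o_n = [0.0724, 0.6728, -0.0000], ω = ẑ
J2: z=[0.0000, 0.0000, 1.0000] o=[0.1997, 0.1505, 0.0000] → [0.2229, 0.4731, -0.0000, 0.0000, 0.0000, 1.0000]
J3: z=[0.3907, -0.9205, 0.0000] o=[0.8624, 0.4318, 0.0000] → [0.3080, 0.1307, -0.3716, 0.3907, -0.9205, 0.0000]
V = J·q̇ = [-0.2855, -0.2914, 0.3065, -0.3224, 0.7594, -0.2930]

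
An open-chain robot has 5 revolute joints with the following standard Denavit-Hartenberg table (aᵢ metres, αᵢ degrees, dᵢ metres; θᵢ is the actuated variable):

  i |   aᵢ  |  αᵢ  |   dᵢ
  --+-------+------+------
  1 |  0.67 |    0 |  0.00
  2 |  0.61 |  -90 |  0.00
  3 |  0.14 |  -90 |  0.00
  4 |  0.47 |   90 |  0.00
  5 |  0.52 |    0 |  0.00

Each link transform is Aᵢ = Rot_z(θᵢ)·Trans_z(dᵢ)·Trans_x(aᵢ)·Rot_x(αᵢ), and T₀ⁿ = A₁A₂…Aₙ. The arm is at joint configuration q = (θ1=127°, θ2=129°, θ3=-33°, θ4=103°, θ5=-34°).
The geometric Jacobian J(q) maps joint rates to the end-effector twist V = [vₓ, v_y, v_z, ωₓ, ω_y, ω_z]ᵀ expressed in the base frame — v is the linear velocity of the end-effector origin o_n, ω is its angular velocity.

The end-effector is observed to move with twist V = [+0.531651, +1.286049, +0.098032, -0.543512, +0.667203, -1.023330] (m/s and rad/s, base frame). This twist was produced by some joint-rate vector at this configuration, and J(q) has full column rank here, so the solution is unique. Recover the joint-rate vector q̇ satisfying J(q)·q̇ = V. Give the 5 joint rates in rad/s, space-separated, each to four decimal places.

o_n = [-1.3517, 0.3603, 0.2097]
J₁: ẑ×o_n = [-0.3603, -1.3517, 0.0000], ω = ẑ
J2: z=[0.0000, 0.0000, 1.0000] o=[-0.4032, 0.5351, 0.0000] → [0.1748, -0.9485, 0.0000, 0.0000, 0.0000, 1.0000]
J3: z=[0.9703, -0.2419, 0.0000] o=[-0.5508, -0.0568, 0.0000] → [-0.0507, -0.2035, 0.2110, 0.9703, -0.2419, 0.0000]
J4: z=[-0.1318, -0.5285, -0.8387] o=[-0.5792, -0.1707, 0.0762] → [0.3748, 0.6654, -0.4782, -0.1318, -0.5285, -0.8387]
J5: z=[-0.4160, -0.7385, 0.5307] o=[-1.0021, 0.0261, 0.0187] → [-0.3184, -0.1060, -0.3972, -0.4160, -0.7385, 0.5307]
q̇ = J⁺·V = [-0.9020, 0.1040, -0.8170, -0.0920, -0.5700]

-0.9020 0.1040 -0.8170 -0.0920 -0.5700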